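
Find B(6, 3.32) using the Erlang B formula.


B(N,A) = (A^N/N!) / sum(A^k/k!, k=0..N) with N=6, A=3.32 = 0.071

0.071


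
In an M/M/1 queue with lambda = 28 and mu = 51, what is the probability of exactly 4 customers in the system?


rho = 28/51; P(n) = (1-rho)*rho^n = (1-28/51)*(28/51)^4 = 0.041

0.041


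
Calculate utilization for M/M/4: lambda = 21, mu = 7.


rho = lambda/(c*mu) = 21/(4*7) = 0.75

0.75


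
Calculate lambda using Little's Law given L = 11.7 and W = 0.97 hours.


lambda = L / W = 11.7 / 0.97 = 12.06 per hour

12.06 per hour


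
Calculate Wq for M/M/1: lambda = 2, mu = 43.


rho = 2/43; Wq = rho/(mu - lambda) = 0.0011 hours

0.0011 hours


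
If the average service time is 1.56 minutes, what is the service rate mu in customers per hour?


mu = 60 / avg_service_time = 60 / 1.56 = 38.46 per hour

38.46 per hour


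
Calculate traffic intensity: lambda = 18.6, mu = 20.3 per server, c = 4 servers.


rho = lambda / (c * mu) = 18.6 / (4 * 20.3) = 0.2291

0.2291


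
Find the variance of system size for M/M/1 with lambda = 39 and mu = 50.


rho = 39/50; Var(N) = rho/(1-rho)^2 = 16.12

16.12


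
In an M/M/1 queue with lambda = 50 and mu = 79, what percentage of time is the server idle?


Idle fraction = (1 - rho) * 100 = (1 - 50/79) * 100 = 36.7%

36.7%


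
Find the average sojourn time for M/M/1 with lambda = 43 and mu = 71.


W = 1/(mu - lambda) = 1/(71 - 43) = 0.0357 hours

0.0357 hours


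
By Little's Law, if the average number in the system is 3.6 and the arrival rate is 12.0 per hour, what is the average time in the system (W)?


W = L / lambda = 3.6 / 12.0 = 0.3 hours

0.3 hours


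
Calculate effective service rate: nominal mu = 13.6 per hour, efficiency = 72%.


Effective rate = mu * efficiency = 13.6 * 0.72 = 9.79 per hour

9.79 per hour


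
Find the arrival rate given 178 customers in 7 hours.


lambda = total arrivals / time = 178 / 7 = 25.43 per hour

25.43 per hour


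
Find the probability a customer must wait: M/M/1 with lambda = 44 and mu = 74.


P(wait) = rho = lambda/mu = 44/74 = 0.5946

0.5946


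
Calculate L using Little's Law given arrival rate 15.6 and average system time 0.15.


L = lambda * W = 15.6 * 0.15 = 2.34

2.34


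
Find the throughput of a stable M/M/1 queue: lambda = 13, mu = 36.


For a stable queue (lambda < mu), throughput = lambda = 13 per hour

13 per hour


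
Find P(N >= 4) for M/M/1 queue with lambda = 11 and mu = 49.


P(N >= 4) = rho^4 = (11/49)^4 = 0.0025

0.0025


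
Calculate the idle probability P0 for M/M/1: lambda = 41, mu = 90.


P0 = 1 - rho = 1 - 41/90 = 0.5444

0.5444


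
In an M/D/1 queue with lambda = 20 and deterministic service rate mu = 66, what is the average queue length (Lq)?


M/D/1: Lq = rho^2 / (2*(1-rho)) where rho = 20/66; Lq = 0.07

0.07


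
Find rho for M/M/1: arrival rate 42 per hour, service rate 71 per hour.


rho = lambda/mu = 42/71 = 0.5915

0.5915


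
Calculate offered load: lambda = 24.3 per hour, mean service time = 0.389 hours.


Offered load a = lambda * E[S] = 24.3 * 0.389 = 9.45 Erlangs

9.45 Erlangs


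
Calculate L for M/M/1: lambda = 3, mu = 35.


rho = 3/35; L = rho/(1-rho) = 0.09

0.09


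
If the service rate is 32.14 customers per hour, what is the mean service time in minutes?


Mean service time = 60/mu = 60/32.14 = 1.87 minutes

1.87 minutes


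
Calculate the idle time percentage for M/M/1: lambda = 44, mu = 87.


Idle fraction = (1 - rho) * 100 = (1 - 44/87) * 100 = 49.4%

49.4%


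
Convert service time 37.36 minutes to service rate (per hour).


mu = 60 / avg_service_time = 60 / 37.36 = 1.61 per hour

1.61 per hour


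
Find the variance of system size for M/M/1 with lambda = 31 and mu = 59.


rho = 31/59; Var(N) = rho/(1-rho)^2 = 2.33

2.33


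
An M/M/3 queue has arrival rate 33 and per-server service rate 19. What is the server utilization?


rho = lambda/(c*mu) = 33/(3*19) = 0.5789

0.5789


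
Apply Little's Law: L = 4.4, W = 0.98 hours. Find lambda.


lambda = L / W = 4.4 / 0.98 = 4.49 per hour

4.49 per hour


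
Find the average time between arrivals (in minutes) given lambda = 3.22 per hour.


Mean interarrival time = 60/lambda = 60/3.22 = 18.63 minutes

18.63 minutes


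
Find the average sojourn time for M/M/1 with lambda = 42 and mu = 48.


W = 1/(mu - lambda) = 1/(48 - 42) = 0.1667 hours

0.1667 hours


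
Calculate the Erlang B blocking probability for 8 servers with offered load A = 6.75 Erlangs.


B(N,A) = (A^N/N!) / sum(A^k/k!, k=0..N) with N=8, A=6.75 = 0.1644

0.1644


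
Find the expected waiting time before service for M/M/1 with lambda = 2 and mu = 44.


rho = 2/44; Wq = rho/(mu - lambda) = 0.0011 hours

0.0011 hours


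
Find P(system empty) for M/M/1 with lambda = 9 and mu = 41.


P0 = 1 - rho = 1 - 9/41 = 0.7805

0.7805


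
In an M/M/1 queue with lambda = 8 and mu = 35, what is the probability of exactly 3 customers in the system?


rho = 8/35; P(n) = (1-rho)*rho^n = (1-8/35)*(8/35)^3 = 0.0092

0.0092


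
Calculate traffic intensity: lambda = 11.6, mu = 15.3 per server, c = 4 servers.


rho = lambda / (c * mu) = 11.6 / (4 * 15.3) = 0.1895

0.1895


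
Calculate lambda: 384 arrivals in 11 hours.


lambda = total arrivals / time = 384 / 11 = 34.91 per hour

34.91 per hour


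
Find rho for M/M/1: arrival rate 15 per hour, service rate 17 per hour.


rho = lambda/mu = 15/17 = 0.8824

0.8824


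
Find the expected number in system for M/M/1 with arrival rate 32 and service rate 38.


rho = 32/38; L = rho/(1-rho) = 5.33

5.33


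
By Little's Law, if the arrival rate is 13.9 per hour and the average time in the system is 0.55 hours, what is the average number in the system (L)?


L = lambda * W = 13.9 * 0.55 = 7.65

7.65


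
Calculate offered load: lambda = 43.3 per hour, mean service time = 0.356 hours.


Offered load a = lambda * E[S] = 43.3 * 0.356 = 15.41 Erlangs

15.41 Erlangs


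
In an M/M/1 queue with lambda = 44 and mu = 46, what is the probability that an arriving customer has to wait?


P(wait) = rho = lambda/mu = 44/46 = 0.9565

0.9565


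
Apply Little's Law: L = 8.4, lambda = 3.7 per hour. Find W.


W = L / lambda = 8.4 / 3.7 = 2.2703 hours

2.2703 hours


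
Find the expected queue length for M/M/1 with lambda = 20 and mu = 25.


rho = 20/25; Lq = rho^2/(1-rho) = 3.2

3.2


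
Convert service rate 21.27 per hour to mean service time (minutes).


Mean service time = 60/mu = 60/21.27 = 2.82 minutes

2.82 minutes


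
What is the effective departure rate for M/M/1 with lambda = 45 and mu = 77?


For a stable queue (lambda < mu), throughput = lambda = 45 per hour

45 per hour


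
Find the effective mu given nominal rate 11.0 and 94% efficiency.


Effective rate = mu * efficiency = 11.0 * 0.94 = 10.34 per hour

10.34 per hour


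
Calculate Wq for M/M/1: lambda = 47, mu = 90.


rho = 47/90; Wq = rho/(mu - lambda) = 0.0121 hours

0.0121 hours


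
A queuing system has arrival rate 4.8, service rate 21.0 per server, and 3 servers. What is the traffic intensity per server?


rho = lambda / (c * mu) = 4.8 / (3 * 21.0) = 0.0762

0.0762


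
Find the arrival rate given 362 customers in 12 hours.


lambda = total arrivals / time = 362 / 12 = 30.17 per hour

30.17 per hour


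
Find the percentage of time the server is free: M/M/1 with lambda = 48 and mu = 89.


Idle fraction = (1 - rho) * 100 = (1 - 48/89) * 100 = 46.1%

46.1%


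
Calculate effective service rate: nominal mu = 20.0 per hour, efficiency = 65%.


Effective rate = mu * efficiency = 20.0 * 0.65 = 13.0 per hour

13.0 per hour


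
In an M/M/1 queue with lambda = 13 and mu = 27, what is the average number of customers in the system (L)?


rho = 13/27; L = rho/(1-rho) = 0.93

0.93


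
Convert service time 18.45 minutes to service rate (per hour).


mu = 60 / avg_service_time = 60 / 18.45 = 3.25 per hour

3.25 per hour


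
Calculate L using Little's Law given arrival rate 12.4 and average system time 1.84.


L = lambda * W = 12.4 * 1.84 = 22.82

22.82


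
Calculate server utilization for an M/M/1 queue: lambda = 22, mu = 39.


rho = lambda/mu = 22/39 = 0.5641

0.5641


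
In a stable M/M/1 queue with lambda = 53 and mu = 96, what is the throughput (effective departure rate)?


For a stable queue (lambda < mu), throughput = lambda = 53 per hour

53 per hour


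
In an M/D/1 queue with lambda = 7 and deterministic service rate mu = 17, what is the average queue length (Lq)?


M/D/1: Lq = rho^2 / (2*(1-rho)) where rho = 7/17; Lq = 0.14

0.14


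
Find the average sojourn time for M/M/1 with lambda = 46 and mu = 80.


W = 1/(mu - lambda) = 1/(80 - 46) = 0.0294 hours

0.0294 hours


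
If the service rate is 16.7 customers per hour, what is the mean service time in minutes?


Mean service time = 60/mu = 60/16.7 = 3.59 minutes

3.59 minutes


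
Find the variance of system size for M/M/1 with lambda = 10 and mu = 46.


rho = 10/46; Var(N) = rho/(1-rho)^2 = 0.35

0.35


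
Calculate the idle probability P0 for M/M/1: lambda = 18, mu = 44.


P0 = 1 - rho = 1 - 18/44 = 0.5909

0.5909


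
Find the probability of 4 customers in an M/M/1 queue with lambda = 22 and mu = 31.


rho = 22/31; P(n) = (1-rho)*rho^n = (1-22/31)*(22/31)^4 = 0.0736

0.0736


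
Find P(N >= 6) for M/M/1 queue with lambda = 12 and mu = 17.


P(N >= 6) = rho^6 = (12/17)^6 = 0.1237

0.1237


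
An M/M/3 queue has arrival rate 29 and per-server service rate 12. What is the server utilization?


rho = lambda/(c*mu) = 29/(3*12) = 0.8056

0.8056


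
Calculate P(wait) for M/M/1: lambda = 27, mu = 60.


P(wait) = rho = lambda/mu = 27/60 = 0.45

0.45


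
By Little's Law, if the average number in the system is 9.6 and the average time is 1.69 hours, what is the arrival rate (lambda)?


lambda = L / W = 9.6 / 1.69 = 5.68 per hour

5.68 per hour


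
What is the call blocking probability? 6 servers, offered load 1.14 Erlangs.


B(N,A) = (A^N/N!) / sum(A^k/k!, k=0..N) with N=6, A=1.14 = 0.001

0.001


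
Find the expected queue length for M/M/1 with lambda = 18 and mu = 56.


rho = 18/56; Lq = rho^2/(1-rho) = 0.15

0.15


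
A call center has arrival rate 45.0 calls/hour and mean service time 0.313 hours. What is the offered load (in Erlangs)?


Offered load a = lambda * E[S] = 45.0 * 0.313 = 14.09 Erlangs

14.09 Erlangs


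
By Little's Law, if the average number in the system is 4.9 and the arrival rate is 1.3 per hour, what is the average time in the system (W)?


W = L / lambda = 4.9 / 1.3 = 3.7692 hours

3.7692 hours


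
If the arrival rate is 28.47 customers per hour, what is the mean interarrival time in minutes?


Mean interarrival time = 60/lambda = 60/28.47 = 2.11 minutes

2.11 minutes


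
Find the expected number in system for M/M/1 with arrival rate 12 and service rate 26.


rho = 12/26; L = rho/(1-rho) = 0.86

0.86


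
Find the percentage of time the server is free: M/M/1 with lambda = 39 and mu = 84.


Idle fraction = (1 - rho) * 100 = (1 - 39/84) * 100 = 53.6%

53.6%


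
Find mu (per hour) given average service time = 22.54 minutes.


mu = 60 / avg_service_time = 60 / 22.54 = 2.66 per hour

2.66 per hour


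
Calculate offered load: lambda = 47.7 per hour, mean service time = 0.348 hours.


Offered load a = lambda * E[S] = 47.7 * 0.348 = 16.6 Erlangs

16.6 Erlangs


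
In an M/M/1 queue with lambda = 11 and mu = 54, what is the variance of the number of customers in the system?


rho = 11/54; Var(N) = rho/(1-rho)^2 = 0.32

0.32


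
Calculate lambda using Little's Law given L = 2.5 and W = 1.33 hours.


lambda = L / W = 2.5 / 1.33 = 1.88 per hour

1.88 per hour


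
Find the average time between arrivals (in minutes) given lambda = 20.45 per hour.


Mean interarrival time = 60/lambda = 60/20.45 = 2.93 minutes

2.93 minutes


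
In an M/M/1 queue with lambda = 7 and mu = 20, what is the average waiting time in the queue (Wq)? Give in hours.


rho = 7/20; Wq = rho/(mu - lambda) = 0.0269 hours

0.0269 hours


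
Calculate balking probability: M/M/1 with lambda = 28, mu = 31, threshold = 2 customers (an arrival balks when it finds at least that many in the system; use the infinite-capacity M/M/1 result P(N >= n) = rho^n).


P(N >= 2) = rho^2 = (28/31)^2 = 0.8158

0.8158


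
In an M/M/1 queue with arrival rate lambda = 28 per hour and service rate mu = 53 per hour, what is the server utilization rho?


rho = lambda/mu = 28/53 = 0.5283

0.5283


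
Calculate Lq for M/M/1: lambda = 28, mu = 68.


rho = 28/68; Lq = rho^2/(1-rho) = 0.29

0.29


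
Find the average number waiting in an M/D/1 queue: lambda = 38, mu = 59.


M/D/1: Lq = rho^2 / (2*(1-rho)) where rho = 38/59; Lq = 0.58

0.58


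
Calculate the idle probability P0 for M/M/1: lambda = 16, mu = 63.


P0 = 1 - rho = 1 - 16/63 = 0.746

0.746


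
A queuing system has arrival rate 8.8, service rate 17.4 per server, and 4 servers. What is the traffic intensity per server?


rho = lambda / (c * mu) = 8.8 / (4 * 17.4) = 0.1264

0.1264


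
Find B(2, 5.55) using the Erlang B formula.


B(N,A) = (A^N/N!) / sum(A^k/k!, k=0..N) with N=2, A=5.55 = 0.7016

0.7016


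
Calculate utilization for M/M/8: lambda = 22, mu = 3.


rho = lambda/(c*mu) = 22/(8*3) = 0.9167

0.9167


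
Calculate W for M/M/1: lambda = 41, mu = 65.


W = 1/(mu - lambda) = 1/(65 - 41) = 0.0417 hours

0.0417 hours


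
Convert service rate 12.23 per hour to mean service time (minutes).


Mean service time = 60/mu = 60/12.23 = 4.91 minutes

4.91 minutes


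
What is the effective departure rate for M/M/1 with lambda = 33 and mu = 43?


For a stable queue (lambda < mu), throughput = lambda = 33 per hour

33 per hour


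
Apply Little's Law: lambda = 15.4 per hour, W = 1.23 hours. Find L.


L = lambda * W = 15.4 * 1.23 = 18.94

18.94


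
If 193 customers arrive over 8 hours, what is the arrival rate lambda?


lambda = total arrivals / time = 193 / 8 = 24.13 per hour

24.13 per hour


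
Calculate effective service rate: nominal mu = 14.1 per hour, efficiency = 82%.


Effective rate = mu * efficiency = 14.1 * 0.82 = 11.56 per hour

11.56 per hour


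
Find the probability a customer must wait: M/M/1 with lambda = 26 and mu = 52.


P(wait) = rho = lambda/mu = 26/52 = 0.5

0.5


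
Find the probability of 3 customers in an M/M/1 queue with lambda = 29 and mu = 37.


rho = 29/37; P(n) = (1-rho)*rho^n = (1-29/37)*(29/37)^3 = 0.1041

0.1041


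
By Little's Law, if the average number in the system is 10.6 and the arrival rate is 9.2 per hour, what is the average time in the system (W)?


W = L / lambda = 10.6 / 9.2 = 1.1522 hours

1.1522 hours


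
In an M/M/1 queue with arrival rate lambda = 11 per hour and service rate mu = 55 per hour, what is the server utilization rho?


rho = lambda/mu = 11/55 = 0.2

0.2


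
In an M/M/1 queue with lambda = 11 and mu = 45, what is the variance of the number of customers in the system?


rho = 11/45; Var(N) = rho/(1-rho)^2 = 0.43

0.43


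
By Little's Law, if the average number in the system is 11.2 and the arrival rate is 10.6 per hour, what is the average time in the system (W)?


W = L / lambda = 11.2 / 10.6 = 1.0566 hours

1.0566 hours


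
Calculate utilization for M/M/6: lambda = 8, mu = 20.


rho = lambda/(c*mu) = 8/(6*20) = 0.0667

0.0667


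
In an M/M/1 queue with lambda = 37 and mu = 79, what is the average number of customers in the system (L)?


rho = 37/79; L = rho/(1-rho) = 0.88

0.88


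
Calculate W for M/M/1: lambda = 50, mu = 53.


W = 1/(mu - lambda) = 1/(53 - 50) = 0.3333 hours

0.3333 hours


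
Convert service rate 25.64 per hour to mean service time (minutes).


Mean service time = 60/mu = 60/25.64 = 2.34 minutes

2.34 minutes


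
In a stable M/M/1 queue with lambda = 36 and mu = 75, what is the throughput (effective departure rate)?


For a stable queue (lambda < mu), throughput = lambda = 36 per hour

36 per hour


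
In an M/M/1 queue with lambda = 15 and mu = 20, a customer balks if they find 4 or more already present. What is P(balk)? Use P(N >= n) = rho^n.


P(N >= 4) = rho^4 = (15/20)^4 = 0.3164

0.3164


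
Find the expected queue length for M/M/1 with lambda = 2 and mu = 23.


rho = 2/23; Lq = rho^2/(1-rho) = 0.01

0.01


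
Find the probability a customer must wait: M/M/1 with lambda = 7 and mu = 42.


P(wait) = rho = lambda/mu = 7/42 = 0.1667

0.1667


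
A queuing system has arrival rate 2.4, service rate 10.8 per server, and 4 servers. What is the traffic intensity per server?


rho = lambda / (c * mu) = 2.4 / (4 * 10.8) = 0.0556

0.0556


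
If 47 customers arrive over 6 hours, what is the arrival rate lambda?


lambda = total arrivals / time = 47 / 6 = 7.83 per hour

7.83 per hour


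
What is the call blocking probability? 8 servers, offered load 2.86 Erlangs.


B(N,A) = (A^N/N!) / sum(A^k/k!, k=0..N) with N=8, A=2.86 = 0.0064

0.0064


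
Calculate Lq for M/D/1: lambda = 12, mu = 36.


M/D/1: Lq = rho^2 / (2*(1-rho)) where rho = 12/36; Lq = 0.08

0.08


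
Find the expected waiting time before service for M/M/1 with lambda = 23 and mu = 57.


rho = 23/57; Wq = rho/(mu - lambda) = 0.0119 hours

0.0119 hours


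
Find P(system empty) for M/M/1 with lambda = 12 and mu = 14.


P0 = 1 - rho = 1 - 12/14 = 0.1429

0.1429


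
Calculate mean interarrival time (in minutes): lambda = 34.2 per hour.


Mean interarrival time = 60/lambda = 60/34.2 = 1.75 minutes

1.75 minutes


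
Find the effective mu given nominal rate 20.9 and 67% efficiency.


Effective rate = mu * efficiency = 20.9 * 0.67 = 14.0 per hour

14.0 per hour


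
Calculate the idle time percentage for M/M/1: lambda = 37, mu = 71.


Idle fraction = (1 - rho) * 100 = (1 - 37/71) * 100 = 47.9%

47.9%


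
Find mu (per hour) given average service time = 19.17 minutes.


mu = 60 / avg_service_time = 60 / 19.17 = 3.13 per hour

3.13 per hour


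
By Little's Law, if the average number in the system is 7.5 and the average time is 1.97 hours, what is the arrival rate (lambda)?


lambda = L / W = 7.5 / 1.97 = 3.81 per hour

3.81 per hour


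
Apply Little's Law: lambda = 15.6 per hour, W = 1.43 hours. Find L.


L = lambda * W = 15.6 * 1.43 = 22.31

22.31


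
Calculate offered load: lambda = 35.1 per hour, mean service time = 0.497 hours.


Offered load a = lambda * E[S] = 35.1 * 0.497 = 17.44 Erlangs

17.44 Erlangs


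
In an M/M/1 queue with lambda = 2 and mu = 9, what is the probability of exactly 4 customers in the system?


rho = 2/9; P(n) = (1-rho)*rho^n = (1-2/9)*(2/9)^4 = 0.0019

0.0019


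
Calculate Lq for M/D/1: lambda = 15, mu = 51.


M/D/1: Lq = rho^2 / (2*(1-rho)) where rho = 15/51; Lq = 0.06

0.06


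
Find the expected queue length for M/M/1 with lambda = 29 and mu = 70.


rho = 29/70; Lq = rho^2/(1-rho) = 0.29

0.29


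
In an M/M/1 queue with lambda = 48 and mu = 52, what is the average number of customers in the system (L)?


rho = 48/52; L = rho/(1-rho) = 12.0

12.0


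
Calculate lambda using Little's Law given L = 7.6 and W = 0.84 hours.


lambda = L / W = 7.6 / 0.84 = 9.05 per hour

9.05 per hour


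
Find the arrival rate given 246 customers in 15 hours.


lambda = total arrivals / time = 246 / 15 = 16.4 per hour

16.4 per hour


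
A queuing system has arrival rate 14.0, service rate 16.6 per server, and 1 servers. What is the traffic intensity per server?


rho = lambda / (c * mu) = 14.0 / (1 * 16.6) = 0.8434

0.8434


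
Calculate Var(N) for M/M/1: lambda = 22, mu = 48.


rho = 22/48; Var(N) = rho/(1-rho)^2 = 1.56

1.56


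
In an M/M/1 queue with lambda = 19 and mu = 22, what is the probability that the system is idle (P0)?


P0 = 1 - rho = 1 - 19/22 = 0.1364

0.1364


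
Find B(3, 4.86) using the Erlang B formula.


B(N,A) = (A^N/N!) / sum(A^k/k!, k=0..N) with N=3, A=4.86 = 0.5199

0.5199


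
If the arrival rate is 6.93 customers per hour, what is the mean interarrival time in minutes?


Mean interarrival time = 60/lambda = 60/6.93 = 8.66 minutes

8.66 minutes


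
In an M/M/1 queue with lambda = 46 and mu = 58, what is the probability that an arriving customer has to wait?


P(wait) = rho = lambda/mu = 46/58 = 0.7931

0.7931


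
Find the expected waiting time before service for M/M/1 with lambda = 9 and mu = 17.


rho = 9/17; Wq = rho/(mu - lambda) = 0.0662 hours

0.0662 hours


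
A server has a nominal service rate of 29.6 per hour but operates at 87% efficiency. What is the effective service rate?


Effective rate = mu * efficiency = 29.6 * 0.87 = 25.75 per hour

25.75 per hour


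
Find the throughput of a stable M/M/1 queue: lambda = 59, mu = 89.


For a stable queue (lambda < mu), throughput = lambda = 59 per hour

59 per hour


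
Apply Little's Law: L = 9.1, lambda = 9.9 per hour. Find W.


W = L / lambda = 9.1 / 9.9 = 0.9192 hours

0.9192 hours


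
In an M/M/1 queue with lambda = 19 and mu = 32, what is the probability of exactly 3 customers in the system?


rho = 19/32; P(n) = (1-rho)*rho^n = (1-19/32)*(19/32)^3 = 0.085

0.085


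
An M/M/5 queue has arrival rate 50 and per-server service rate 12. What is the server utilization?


rho = lambda/(c*mu) = 50/(5*12) = 0.8333

0.8333


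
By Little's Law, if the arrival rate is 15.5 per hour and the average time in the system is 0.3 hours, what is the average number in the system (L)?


L = lambda * W = 15.5 * 0.3 = 4.65

4.65


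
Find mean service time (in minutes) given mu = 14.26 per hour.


Mean service time = 60/mu = 60/14.26 = 4.21 minutes

4.21 minutes


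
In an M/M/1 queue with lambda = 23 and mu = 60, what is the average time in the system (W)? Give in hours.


W = 1/(mu - lambda) = 1/(60 - 23) = 0.027 hours

0.027 hours


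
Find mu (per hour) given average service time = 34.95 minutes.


mu = 60 / avg_service_time = 60 / 34.95 = 1.72 per hour

1.72 per hour


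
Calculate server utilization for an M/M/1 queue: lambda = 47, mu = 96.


rho = lambda/mu = 47/96 = 0.4896

0.4896


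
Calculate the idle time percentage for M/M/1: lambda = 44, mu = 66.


Idle fraction = (1 - rho) * 100 = (1 - 44/66) * 100 = 33.3%

33.3%


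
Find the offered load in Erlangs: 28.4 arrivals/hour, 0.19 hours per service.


Offered load a = lambda * E[S] = 28.4 * 0.19 = 5.4 Erlangs

5.4 Erlangs


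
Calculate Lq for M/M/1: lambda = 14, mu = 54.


rho = 14/54; Lq = rho^2/(1-rho) = 0.09

0.09


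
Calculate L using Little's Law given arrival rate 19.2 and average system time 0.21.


L = lambda * W = 19.2 * 0.21 = 4.03

4.03


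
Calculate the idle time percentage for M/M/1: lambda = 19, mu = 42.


Idle fraction = (1 - rho) * 100 = (1 - 19/42) * 100 = 54.8%

54.8%


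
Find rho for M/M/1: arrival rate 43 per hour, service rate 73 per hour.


rho = lambda/mu = 43/73 = 0.589

0.589


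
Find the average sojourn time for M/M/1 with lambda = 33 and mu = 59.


W = 1/(mu - lambda) = 1/(59 - 33) = 0.0385 hours

0.0385 hours


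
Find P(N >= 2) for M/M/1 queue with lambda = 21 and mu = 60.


P(N >= 2) = rho^2 = (21/60)^2 = 0.1225

0.1225


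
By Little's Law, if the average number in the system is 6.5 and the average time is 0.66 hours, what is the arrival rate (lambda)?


lambda = L / W = 6.5 / 0.66 = 9.85 per hour

9.85 per hour


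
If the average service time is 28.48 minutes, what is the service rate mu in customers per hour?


mu = 60 / avg_service_time = 60 / 28.48 = 2.11 per hour

2.11 per hour


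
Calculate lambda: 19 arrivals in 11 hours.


lambda = total arrivals / time = 19 / 11 = 1.73 per hour

1.73 per hour


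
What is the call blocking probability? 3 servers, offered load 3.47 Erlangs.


B(N,A) = (A^N/N!) / sum(A^k/k!, k=0..N) with N=3, A=3.47 = 0.399

0.399


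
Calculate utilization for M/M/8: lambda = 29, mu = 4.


rho = lambda/(c*mu) = 29/(8*4) = 0.9063

0.9063


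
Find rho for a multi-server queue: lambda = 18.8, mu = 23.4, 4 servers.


rho = lambda / (c * mu) = 18.8 / (4 * 23.4) = 0.2009

0.2009


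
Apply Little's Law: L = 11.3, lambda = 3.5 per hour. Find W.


W = L / lambda = 11.3 / 3.5 = 3.2286 hours

3.2286 hours


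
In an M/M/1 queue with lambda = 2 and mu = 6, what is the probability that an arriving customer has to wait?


P(wait) = rho = lambda/mu = 2/6 = 0.3333

0.3333


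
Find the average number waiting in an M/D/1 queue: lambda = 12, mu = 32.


M/D/1: Lq = rho^2 / (2*(1-rho)) where rho = 12/32; Lq = 0.11

0.11


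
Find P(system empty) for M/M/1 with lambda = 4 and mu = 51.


P0 = 1 - rho = 1 - 4/51 = 0.9216

0.9216


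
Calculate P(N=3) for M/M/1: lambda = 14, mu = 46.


rho = 14/46; P(n) = (1-rho)*rho^n = (1-14/46)*(14/46)^3 = 0.0196

0.0196


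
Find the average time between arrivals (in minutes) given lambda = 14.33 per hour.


Mean interarrival time = 60/lambda = 60/14.33 = 4.19 minutes

4.19 minutes


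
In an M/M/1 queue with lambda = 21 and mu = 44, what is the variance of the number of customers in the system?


rho = 21/44; Var(N) = rho/(1-rho)^2 = 1.75

1.75


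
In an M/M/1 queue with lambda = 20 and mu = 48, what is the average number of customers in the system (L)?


rho = 20/48; L = rho/(1-rho) = 0.71

0.71


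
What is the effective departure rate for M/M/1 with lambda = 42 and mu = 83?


For a stable queue (lambda < mu), throughput = lambda = 42 per hour

42 per hour


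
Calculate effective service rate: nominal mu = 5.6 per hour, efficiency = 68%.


Effective rate = mu * efficiency = 5.6 * 0.68 = 3.81 per hour

3.81 per hour


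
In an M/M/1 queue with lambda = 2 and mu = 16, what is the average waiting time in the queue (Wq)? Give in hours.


rho = 2/16; Wq = rho/(mu - lambda) = 0.0089 hours

0.0089 hours


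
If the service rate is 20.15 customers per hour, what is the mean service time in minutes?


Mean service time = 60/mu = 60/20.15 = 2.98 minutes

2.98 minutes


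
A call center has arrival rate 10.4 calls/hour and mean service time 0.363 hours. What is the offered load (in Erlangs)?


Offered load a = lambda * E[S] = 10.4 * 0.363 = 3.78 Erlangs

3.78 Erlangs


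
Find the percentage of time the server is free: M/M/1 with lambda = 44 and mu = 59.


Idle fraction = (1 - rho) * 100 = (1 - 44/59) * 100 = 25.4%

25.4%


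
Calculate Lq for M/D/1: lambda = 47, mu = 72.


M/D/1: Lq = rho^2 / (2*(1-rho)) where rho = 47/72; Lq = 0.61

0.61


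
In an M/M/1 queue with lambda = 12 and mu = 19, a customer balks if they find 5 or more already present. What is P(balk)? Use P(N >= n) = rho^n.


P(N >= 5) = rho^5 = (12/19)^5 = 0.1005

0.1005


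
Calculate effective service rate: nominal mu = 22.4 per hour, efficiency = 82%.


Effective rate = mu * efficiency = 22.4 * 0.82 = 18.37 per hour

18.37 per hour


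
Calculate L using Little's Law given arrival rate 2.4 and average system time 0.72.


L = lambda * W = 2.4 * 0.72 = 1.73

1.73


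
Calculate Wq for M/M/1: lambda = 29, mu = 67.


rho = 29/67; Wq = rho/(mu - lambda) = 0.0114 hours

0.0114 hours


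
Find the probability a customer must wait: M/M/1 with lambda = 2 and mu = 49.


P(wait) = rho = lambda/mu = 2/49 = 0.0408

0.0408


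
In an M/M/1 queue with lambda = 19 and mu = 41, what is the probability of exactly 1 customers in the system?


rho = 19/41; P(n) = (1-rho)*rho^n = (1-19/41)*(19/41)^1 = 0.2487

0.2487


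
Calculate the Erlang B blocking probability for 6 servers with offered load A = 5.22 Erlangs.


B(N,A) = (A^N/N!) / sum(A^k/k!, k=0..N) with N=6, A=5.22 = 0.2083

0.2083


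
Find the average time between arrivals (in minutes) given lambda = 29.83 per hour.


Mean interarrival time = 60/lambda = 60/29.83 = 2.01 minutes

2.01 minutes


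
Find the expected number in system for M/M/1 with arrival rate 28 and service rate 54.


rho = 28/54; L = rho/(1-rho) = 1.08

1.08


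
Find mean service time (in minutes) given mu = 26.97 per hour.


Mean service time = 60/mu = 60/26.97 = 2.22 minutes

2.22 minutes


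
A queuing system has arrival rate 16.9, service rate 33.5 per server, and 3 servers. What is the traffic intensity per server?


rho = lambda / (c * mu) = 16.9 / (3 * 33.5) = 0.1682

0.1682


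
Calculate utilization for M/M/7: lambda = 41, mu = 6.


rho = lambda/(c*mu) = 41/(7*6) = 0.9762

0.9762


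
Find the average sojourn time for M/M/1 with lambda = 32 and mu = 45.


W = 1/(mu - lambda) = 1/(45 - 32) = 0.0769 hours

0.0769 hours


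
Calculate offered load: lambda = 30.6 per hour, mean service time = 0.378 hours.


Offered load a = lambda * E[S] = 30.6 * 0.378 = 11.57 Erlangs

11.57 Erlangs


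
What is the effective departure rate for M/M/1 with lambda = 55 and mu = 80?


For a stable queue (lambda < mu), throughput = lambda = 55 per hour

55 per hour


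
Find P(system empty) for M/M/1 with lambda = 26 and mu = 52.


P0 = 1 - rho = 1 - 26/52 = 0.5

0.5


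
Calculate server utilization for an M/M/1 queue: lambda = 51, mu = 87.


rho = lambda/mu = 51/87 = 0.5862

0.5862


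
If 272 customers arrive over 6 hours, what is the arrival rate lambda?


lambda = total arrivals / time = 272 / 6 = 45.33 per hour

45.33 per hour


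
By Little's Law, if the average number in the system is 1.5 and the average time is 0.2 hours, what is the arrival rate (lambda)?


lambda = L / W = 1.5 / 0.2 = 7.5 per hour

7.5 per hour


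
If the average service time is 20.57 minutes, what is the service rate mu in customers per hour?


mu = 60 / avg_service_time = 60 / 20.57 = 2.92 per hour

2.92 per hour


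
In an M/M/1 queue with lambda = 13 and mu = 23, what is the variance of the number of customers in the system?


rho = 13/23; Var(N) = rho/(1-rho)^2 = 2.99

2.99


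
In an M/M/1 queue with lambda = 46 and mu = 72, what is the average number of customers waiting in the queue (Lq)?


rho = 46/72; Lq = rho^2/(1-rho) = 1.13

1.13


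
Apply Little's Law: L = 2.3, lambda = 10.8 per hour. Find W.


W = L / lambda = 2.3 / 10.8 = 0.213 hours

0.213 hours


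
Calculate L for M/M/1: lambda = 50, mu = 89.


rho = 50/89; L = rho/(1-rho) = 1.28

1.28


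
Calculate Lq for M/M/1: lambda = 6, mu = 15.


rho = 6/15; Lq = rho^2/(1-rho) = 0.27

0.27


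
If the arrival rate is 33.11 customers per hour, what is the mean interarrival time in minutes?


Mean interarrival time = 60/lambda = 60/33.11 = 1.81 minutes

1.81 minutes


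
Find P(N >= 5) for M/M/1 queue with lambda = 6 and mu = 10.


P(N >= 5) = rho^5 = (6/10)^5 = 0.0778

0.0778


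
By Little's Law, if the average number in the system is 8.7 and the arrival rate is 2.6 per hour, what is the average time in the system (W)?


W = L / lambda = 8.7 / 2.6 = 3.3462 hours

3.3462 hours


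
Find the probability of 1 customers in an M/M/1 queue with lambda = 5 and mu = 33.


rho = 5/33; P(n) = (1-rho)*rho^n = (1-5/33)*(5/33)^1 = 0.1286

0.1286


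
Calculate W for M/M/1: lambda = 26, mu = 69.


W = 1/(mu - lambda) = 1/(69 - 26) = 0.0233 hours

0.0233 hours


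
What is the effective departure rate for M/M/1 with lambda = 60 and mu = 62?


For a stable queue (lambda < mu), throughput = lambda = 60 per hour

60 per hour


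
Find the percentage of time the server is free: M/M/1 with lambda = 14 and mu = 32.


Idle fraction = (1 - rho) * 100 = (1 - 14/32) * 100 = 56.3%

56.3%


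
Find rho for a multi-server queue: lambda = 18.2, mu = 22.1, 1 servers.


rho = lambda / (c * mu) = 18.2 / (1 * 22.1) = 0.8235

0.8235


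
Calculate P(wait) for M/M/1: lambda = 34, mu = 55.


P(wait) = rho = lambda/mu = 34/55 = 0.6182

0.6182


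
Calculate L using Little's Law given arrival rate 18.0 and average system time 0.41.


L = lambda * W = 18.0 * 0.41 = 7.38

7.38


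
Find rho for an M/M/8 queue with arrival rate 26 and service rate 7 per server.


rho = lambda/(c*mu) = 26/(8*7) = 0.4643

0.4643


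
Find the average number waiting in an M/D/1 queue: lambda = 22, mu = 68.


M/D/1: Lq = rho^2 / (2*(1-rho)) where rho = 22/68; Lq = 0.08

0.08


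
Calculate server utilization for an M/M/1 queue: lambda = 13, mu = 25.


rho = lambda/mu = 13/25 = 0.52

0.52


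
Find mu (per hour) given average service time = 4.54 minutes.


mu = 60 / avg_service_time = 60 / 4.54 = 13.22 per hour

13.22 per hour


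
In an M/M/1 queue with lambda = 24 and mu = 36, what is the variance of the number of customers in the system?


rho = 24/36; Var(N) = rho/(1-rho)^2 = 6.0

6.0


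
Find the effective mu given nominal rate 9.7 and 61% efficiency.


Effective rate = mu * efficiency = 9.7 * 0.61 = 5.92 per hour

5.92 per hour


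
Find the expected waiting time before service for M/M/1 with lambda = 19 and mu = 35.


rho = 19/35; Wq = rho/(mu - lambda) = 0.0339 hours

0.0339 hours


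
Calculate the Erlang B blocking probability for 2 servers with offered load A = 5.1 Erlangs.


B(N,A) = (A^N/N!) / sum(A^k/k!, k=0..N) with N=2, A=5.1 = 0.6807

0.6807


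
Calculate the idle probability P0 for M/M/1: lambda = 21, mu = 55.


P0 = 1 - rho = 1 - 21/55 = 0.6182

0.6182


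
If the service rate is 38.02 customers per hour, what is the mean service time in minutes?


Mean service time = 60/mu = 60/38.02 = 1.58 minutes

1.58 minutes


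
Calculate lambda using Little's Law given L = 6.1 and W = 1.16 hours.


lambda = L / W = 6.1 / 1.16 = 5.26 per hour

5.26 per hour


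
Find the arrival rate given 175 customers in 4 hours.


lambda = total arrivals / time = 175 / 4 = 43.75 per hour

43.75 per hour


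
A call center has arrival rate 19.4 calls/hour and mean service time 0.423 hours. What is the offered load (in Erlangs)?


Offered load a = lambda * E[S] = 19.4 * 0.423 = 8.21 Erlangs

8.21 Erlangs


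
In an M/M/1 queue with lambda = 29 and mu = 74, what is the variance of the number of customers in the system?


rho = 29/74; Var(N) = rho/(1-rho)^2 = 1.06

1.06


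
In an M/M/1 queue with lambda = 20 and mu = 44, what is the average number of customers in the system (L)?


rho = 20/44; L = rho/(1-rho) = 0.83

0.83


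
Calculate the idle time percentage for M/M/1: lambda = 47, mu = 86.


Idle fraction = (1 - rho) * 100 = (1 - 47/86) * 100 = 45.3%

45.3%


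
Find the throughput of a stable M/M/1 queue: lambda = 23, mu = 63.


For a stable queue (lambda < mu), throughput = lambda = 23 per hour

23 per hour


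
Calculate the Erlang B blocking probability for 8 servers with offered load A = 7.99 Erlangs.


B(N,A) = (A^N/N!) / sum(A^k/k!, k=0..N) with N=8, A=7.99 = 0.235

0.235


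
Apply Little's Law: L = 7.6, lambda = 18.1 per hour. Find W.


W = L / lambda = 7.6 / 18.1 = 0.4199 hours

0.4199 hours


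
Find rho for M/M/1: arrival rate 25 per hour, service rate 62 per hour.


rho = lambda/mu = 25/62 = 0.4032

0.4032


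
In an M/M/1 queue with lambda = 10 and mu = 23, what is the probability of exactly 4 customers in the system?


rho = 10/23; P(n) = (1-rho)*rho^n = (1-10/23)*(10/23)^4 = 0.0202

0.0202


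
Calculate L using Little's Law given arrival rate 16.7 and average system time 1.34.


L = lambda * W = 16.7 * 1.34 = 22.38

22.38


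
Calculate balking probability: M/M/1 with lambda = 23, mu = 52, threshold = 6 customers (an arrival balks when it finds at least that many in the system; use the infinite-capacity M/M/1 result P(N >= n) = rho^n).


P(N >= 6) = rho^6 = (23/52)^6 = 0.0075

0.0075


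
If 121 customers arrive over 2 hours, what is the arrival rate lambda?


lambda = total arrivals / time = 121 / 2 = 60.5 per hour

60.5 per hour


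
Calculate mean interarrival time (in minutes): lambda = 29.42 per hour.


Mean interarrival time = 60/lambda = 60/29.42 = 2.04 minutes

2.04 minutes


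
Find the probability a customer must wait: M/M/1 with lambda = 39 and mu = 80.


P(wait) = rho = lambda/mu = 39/80 = 0.4875

0.4875


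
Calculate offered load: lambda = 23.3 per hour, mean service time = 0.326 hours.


Offered load a = lambda * E[S] = 23.3 * 0.326 = 7.6 Erlangs

7.6 Erlangs


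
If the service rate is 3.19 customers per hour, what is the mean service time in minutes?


Mean service time = 60/mu = 60/3.19 = 18.81 minutes

18.81 minutes


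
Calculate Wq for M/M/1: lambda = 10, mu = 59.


rho = 10/59; Wq = rho/(mu - lambda) = 0.0035 hours

0.0035 hours


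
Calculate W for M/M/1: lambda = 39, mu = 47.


W = 1/(mu - lambda) = 1/(47 - 39) = 0.125 hours

0.125 hours


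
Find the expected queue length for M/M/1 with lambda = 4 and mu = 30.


rho = 4/30; Lq = rho^2/(1-rho) = 0.02

0.02


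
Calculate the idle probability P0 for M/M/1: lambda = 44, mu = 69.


P0 = 1 - rho = 1 - 44/69 = 0.3623

0.3623


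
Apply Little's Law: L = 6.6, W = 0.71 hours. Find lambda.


lambda = L / W = 6.6 / 0.71 = 9.3 per hour

9.3 per hour


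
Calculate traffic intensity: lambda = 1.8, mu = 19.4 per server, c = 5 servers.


rho = lambda / (c * mu) = 1.8 / (5 * 19.4) = 0.0186

0.0186


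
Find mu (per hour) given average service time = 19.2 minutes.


mu = 60 / avg_service_time = 60 / 19.2 = 3.13 per hour

3.13 per hour


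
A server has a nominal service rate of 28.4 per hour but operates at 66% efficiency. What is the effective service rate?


Effective rate = mu * efficiency = 28.4 * 0.66 = 18.74 per hour

18.74 per hour


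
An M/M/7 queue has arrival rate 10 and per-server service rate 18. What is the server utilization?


rho = lambda/(c*mu) = 10/(7*18) = 0.0794

0.0794


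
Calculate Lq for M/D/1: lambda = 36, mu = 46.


M/D/1: Lq = rho^2 / (2*(1-rho)) where rho = 36/46; Lq = 1.41

1.41


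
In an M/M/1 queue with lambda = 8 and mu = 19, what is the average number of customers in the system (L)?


rho = 8/19; L = rho/(1-rho) = 0.73

0.73


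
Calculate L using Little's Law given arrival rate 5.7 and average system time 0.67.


L = lambda * W = 5.7 * 0.67 = 3.82

3.82


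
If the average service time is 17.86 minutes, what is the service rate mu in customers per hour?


mu = 60 / avg_service_time = 60 / 17.86 = 3.36 per hour

3.36 per hour


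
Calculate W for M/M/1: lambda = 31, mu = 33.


W = 1/(mu - lambda) = 1/(33 - 31) = 0.5 hours

0.5 hours


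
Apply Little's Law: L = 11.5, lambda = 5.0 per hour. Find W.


W = L / lambda = 11.5 / 5.0 = 2.3 hours

2.3 hours


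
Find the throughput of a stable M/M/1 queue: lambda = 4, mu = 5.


For a stable queue (lambda < mu), throughput = lambda = 4 per hour

4 per hour


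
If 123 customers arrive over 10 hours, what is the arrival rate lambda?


lambda = total arrivals / time = 123 / 10 = 12.3 per hour

12.3 per hour
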